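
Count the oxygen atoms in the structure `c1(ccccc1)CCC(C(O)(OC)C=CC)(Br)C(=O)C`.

3

The symbol for oxygen appears 3 times in the SMILES.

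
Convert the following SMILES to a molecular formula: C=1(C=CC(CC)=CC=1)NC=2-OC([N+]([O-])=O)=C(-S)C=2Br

Heavy atoms from the SMILES: 1 Br, 12 C, 2 N, 3 O, 1 S.
Implicit hydrogens by atom environment:
  6 × C (aromatic): no H
  4 × C (aromatic): 1 H each → 4
  1 × Br: no H
  1 × C: 3 H
  1 × C: 2 H
  1 × N: 1 H
  1 × N (charge +1): no H
  1 × O (aromatic): no H
  1 × O: no H
  1 × O (charge -1): no H
  1 × S: 1 H
  Total hydrogens = 11.
Molecular formula: C12H11BrN2O3S

C12H11BrN2O3S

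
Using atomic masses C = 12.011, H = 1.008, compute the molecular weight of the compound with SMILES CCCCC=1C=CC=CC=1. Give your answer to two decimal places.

134.22

Molecular formula: C10H14.
M = 10×12.011 + 14×1.008 = 134.22 g/mol.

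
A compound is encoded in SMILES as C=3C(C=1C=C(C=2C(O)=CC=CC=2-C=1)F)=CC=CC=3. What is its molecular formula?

C16H11FO

Heavy atoms from the SMILES: 16 C, 1 F, 1 O.
Implicit hydrogens by atom environment:
  10 × C (aromatic): 1 H each → 10
  6 × C (aromatic): no H
  1 × F: no H
  1 × O: 1 H
  Total hydrogens = 11.
Molecular formula: C16H11FO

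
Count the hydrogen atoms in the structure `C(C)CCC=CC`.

Hydrogens are implicit in SMILES; fill each atom to its normal valence:
  3 × C: 2 H each → 6
  2 × C: 3 H each → 6
  2 × C: 1 H each → 2
  Total hydrogens = 14.

14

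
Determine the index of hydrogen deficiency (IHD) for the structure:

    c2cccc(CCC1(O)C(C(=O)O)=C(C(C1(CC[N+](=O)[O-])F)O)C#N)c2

Molecular formula from the SMILES: C17H17FN2O6.
DoU = (2C + 2 + N − H − X)/2 = (2·17 + 2 + 2 − 17 − 1)/2 = 20/2 = 10.
(Structurally: 2 ring(s) + 8 π bond(s) = 10.)

10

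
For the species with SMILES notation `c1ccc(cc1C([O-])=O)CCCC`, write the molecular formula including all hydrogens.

C11H13O2-

Heavy atoms from the SMILES: 11 C, 2 O.
Implicit hydrogens by atom environment:
  4 × C (aromatic): 1 H each → 4
  3 × C: 2 H each → 6
  2 × C (aromatic): no H
  1 × C: 3 H
  1 × C: no H
  1 × O: no H
  1 × O (charge -1): no H
  Total hydrogens = 13.
Net charge -1.
Molecular formula: C11H13O2-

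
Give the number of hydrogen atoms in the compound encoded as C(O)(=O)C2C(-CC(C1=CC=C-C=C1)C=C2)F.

13

Hydrogens are implicit in SMILES; fill each atom to its normal valence:
  5 × C: 1 H each → 5
  5 × C (aromatic): 1 H each → 5
  1 × C: 2 H
  1 × C: no H
  1 × C (aromatic): no H
  1 × F: no H
  1 × O: 1 H
  1 × O: no H
  Total hydrogens = 13.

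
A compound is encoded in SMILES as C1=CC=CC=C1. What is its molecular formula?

C6H6

Heavy atoms from the SMILES: 6 C.
Implicit hydrogens by atom environment:
  6 × C (aromatic): 1 H each → 6
  Total hydrogens = 6.
Molecular formula: C6H6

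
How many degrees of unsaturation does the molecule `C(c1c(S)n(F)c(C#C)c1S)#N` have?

Molecular formula from the SMILES: C7H3FN2S2.
DoU = (2C + 2 + N − H − X)/2 = (2·7 + 2 + 2 − 3 − 1)/2 = 14/2 = 7.
(Structurally: 1 ring(s) + 6 π bond(s) = 7.)

7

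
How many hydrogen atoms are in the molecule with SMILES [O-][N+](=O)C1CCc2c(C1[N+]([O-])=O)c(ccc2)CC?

Hydrogens are implicit in SMILES; fill each atom to its normal valence:
  3 × C: 2 H each → 6
  3 × C (aromatic): 1 H each → 3
  3 × C (aromatic): no H
  2 × C: 1 H each → 2
  2 × N (charge +1): no H
  2 × O: no H
  2 × O (charge -1): no H
  1 × C: 3 H
  Total hydrogens = 14.

14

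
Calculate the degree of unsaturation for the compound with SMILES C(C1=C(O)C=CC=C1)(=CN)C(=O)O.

6

Molecular formula from the SMILES: C9H9NO3.
DoU = (2C + 2 + N − H − X)/2 = (2·9 + 2 + 1 − 9 − 0)/2 = 12/2 = 6.
(Structurally: 1 ring(s) + 5 π bond(s) = 6.)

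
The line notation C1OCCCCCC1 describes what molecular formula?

Heavy atoms from the SMILES: 7 C, 1 O.
Implicit hydrogens by atom environment:
  7 × C: 2 H each → 14
  1 × O: no H
  Total hydrogens = 14.
Molecular formula: C7H14O

C7H14O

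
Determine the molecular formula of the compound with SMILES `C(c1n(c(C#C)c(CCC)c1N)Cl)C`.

C11H15ClN2

Heavy atoms from the SMILES: 11 C, 1 Cl, 2 N.
Implicit hydrogens by atom environment:
  4 × C (aromatic): no H
  3 × C: 2 H each → 6
  2 × C: 3 H each → 6
  1 × C: 1 H
  1 × C: no H
  1 × Cl: no H
  1 × N: 2 H
  1 × N (aromatic): no H
  Total hydrogens = 15.
Molecular formula: C11H15ClN2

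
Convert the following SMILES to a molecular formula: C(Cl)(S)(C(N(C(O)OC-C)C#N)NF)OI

C6H10ClFIN3O3S

Heavy atoms from the SMILES: 6 C, 1 Cl, 1 F, 1 I, 3 N, 3 O, 1 S.
Implicit hydrogens by atom environment:
  2 × C: 1 H each → 2
  2 × C: no H
  2 × N: no H
  2 × O: no H
  1 × C: 3 H
  1 × C: 2 H
  1 × Cl: no H
  1 × F: no H
  1 × I: no H
  1 × N: 1 H
  1 × O: 1 H
  1 × S: 1 H
  Total hydrogens = 10.
Molecular formula: C6H10ClFIN3O3S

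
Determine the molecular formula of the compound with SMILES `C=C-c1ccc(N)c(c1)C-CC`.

Heavy atoms from the SMILES: 11 C, 1 N.
Implicit hydrogens by atom environment:
  3 × C: 2 H each → 6
  3 × C (aromatic): 1 H each → 3
  3 × C (aromatic): no H
  1 × C: 3 H
  1 × C: 1 H
  1 × N: 2 H
  Total hydrogens = 15.
Molecular formula: C11H15N

C11H15N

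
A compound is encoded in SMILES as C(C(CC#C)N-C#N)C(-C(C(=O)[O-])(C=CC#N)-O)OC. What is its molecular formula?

C13H14N3O4-

Heavy atoms from the SMILES: 13 C, 3 N, 4 O.
Implicit hydrogens by atom environment:
  5 × C: 1 H each → 5
  5 × C: no H
  2 × C: 2 H each → 4
  2 × N: no H
  2 × O: no H
  1 × C: 3 H
  1 × N: 1 H
  1 × O: 1 H
  1 × O (charge -1): no H
  Total hydrogens = 14.
Net charge -1.
Molecular formula: C13H14N3O4-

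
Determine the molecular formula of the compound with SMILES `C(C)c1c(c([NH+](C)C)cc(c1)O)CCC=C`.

Heavy atoms from the SMILES: 14 C, 1 N, 1 O.
Implicit hydrogens by atom environment:
  4 × C: 2 H each → 8
  4 × C (aromatic): no H
  3 × C: 3 H each → 9
  2 × C (aromatic): 1 H each → 2
  1 × C: 1 H
  1 × N (charge +1): 1 H
  1 × O: 1 H
  Total hydrogens = 22.
Net charge +1.
Molecular formula: C14H22NO+

C14H22NO+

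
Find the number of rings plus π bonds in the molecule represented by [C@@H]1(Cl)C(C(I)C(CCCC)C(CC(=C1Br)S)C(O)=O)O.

3

Molecular formula from the SMILES: C13H19BrClIO3S.
DoU = (2C + 2 + N − H − X)/2 = (2·13 + 2 + 0 − 19 − 3)/2 = 6/2 = 3.
(Structurally: 1 ring(s) + 2 π bond(s) = 3.)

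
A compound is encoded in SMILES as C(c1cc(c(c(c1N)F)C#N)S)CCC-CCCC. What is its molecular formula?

C15H21FN2S

Heavy atoms from the SMILES: 15 C, 1 F, 2 N, 1 S.
Implicit hydrogens by atom environment:
  7 × C: 2 H each → 14
  5 × C (aromatic): no H
  1 × C: 3 H
  1 × C (aromatic): 1 H
  1 × C: no H
  1 × F: no H
  1 × N: 2 H
  1 × N: no H
  1 × S: 1 H
  Total hydrogens = 21.
Molecular formula: C15H21FN2S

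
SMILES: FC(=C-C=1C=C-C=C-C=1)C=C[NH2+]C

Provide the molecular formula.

C11H13FN+

Heavy atoms from the SMILES: 11 C, 1 F, 1 N.
Implicit hydrogens by atom environment:
  5 × C (aromatic): 1 H each → 5
  3 × C: 1 H each → 3
  1 × C: 3 H
  1 × C: no H
  1 × C (aromatic): no H
  1 × F: no H
  1 × N (charge +1): 2 H
  Total hydrogens = 13.
Net charge +1.
Molecular formula: C11H13FN+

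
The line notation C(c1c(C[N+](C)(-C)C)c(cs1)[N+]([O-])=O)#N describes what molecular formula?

C9H12N3O2S+

Heavy atoms from the SMILES: 9 C, 3 N, 2 O, 1 S.
Implicit hydrogens by atom environment:
  3 × C: 3 H each → 9
  3 × C (aromatic): no H
  2 × N (charge +1): no H
  1 × C: 2 H
  1 × C (aromatic): 1 H
  1 × C: no H
  1 × N: no H
  1 × O: no H
  1 × O (charge -1): no H
  1 × S (aromatic): no H
  Total hydrogens = 12.
Net charge +1.
Molecular formula: C9H12N3O2S+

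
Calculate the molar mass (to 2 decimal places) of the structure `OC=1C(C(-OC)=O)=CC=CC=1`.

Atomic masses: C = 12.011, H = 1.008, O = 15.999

Molecular formula: C8H8O3.
M = 8×12.011 + 8×1.008 + 3×15.999 = 152.15 g/mol.

152.15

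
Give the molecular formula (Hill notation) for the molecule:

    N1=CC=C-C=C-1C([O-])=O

C6H4NO2-

Heavy atoms from the SMILES: 6 C, 1 N, 2 O.
Implicit hydrogens by atom environment:
  4 × C (aromatic): 1 H each → 4
  1 × C (aromatic): no H
  1 × C: no H
  1 × N (aromatic): no H
  1 × O: no H
  1 × O (charge -1): no H
  Total hydrogens = 4.
Net charge -1.
Molecular formula: C6H4NO2-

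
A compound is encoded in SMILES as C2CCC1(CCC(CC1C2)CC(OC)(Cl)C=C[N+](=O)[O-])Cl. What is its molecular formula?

C15H23Cl2NO3

Heavy atoms from the SMILES: 15 C, 2 Cl, 1 N, 3 O.
Implicit hydrogens by atom environment:
  8 × C: 2 H each → 16
  4 × C: 1 H each → 4
  2 × C: no H
  2 × Cl: no H
  2 × O: no H
  1 × C: 3 H
  1 × N (charge +1): no H
  1 × O (charge -1): no H
  Total hydrogens = 23.
Molecular formula: C15H23Cl2NO3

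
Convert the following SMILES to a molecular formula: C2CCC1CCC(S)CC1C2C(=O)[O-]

C11H17O2S-

Heavy atoms from the SMILES: 11 C, 2 O, 1 S.
Implicit hydrogens by atom environment:
  6 × C: 2 H each → 12
  4 × C: 1 H each → 4
  1 × C: no H
  1 × O: no H
  1 × O (charge -1): no H
  1 × S: 1 H
  Total hydrogens = 17.
Net charge -1.
Molecular formula: C11H17O2S-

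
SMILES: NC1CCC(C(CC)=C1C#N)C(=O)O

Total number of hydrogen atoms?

14

Hydrogens are implicit in SMILES; fill each atom to its normal valence:
  4 × C: no H
  3 × C: 2 H each → 6
  2 × C: 1 H each → 2
  1 × C: 3 H
  1 × N: 2 H
  1 × N: no H
  1 × O: 1 H
  1 × O: no H
  Total hydrogens = 14.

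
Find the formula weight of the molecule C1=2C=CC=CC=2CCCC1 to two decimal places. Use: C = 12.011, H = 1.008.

Molecular formula: C10H12.
M = 10×12.011 + 12×1.008 = 132.21 g/mol.

132.21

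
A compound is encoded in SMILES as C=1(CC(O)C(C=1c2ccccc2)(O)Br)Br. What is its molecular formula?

Heavy atoms from the SMILES: 2 Br, 11 C, 2 O.
Implicit hydrogens by atom environment:
  5 × C (aromatic): 1 H each → 5
  3 × C: no H
  2 × Br: no H
  2 × O: 1 H each → 2
  1 × C: 2 H
  1 × C: 1 H
  1 × C (aromatic): no H
  Total hydrogens = 10.
Molecular formula: C11H10Br2O2

C11H10Br2O2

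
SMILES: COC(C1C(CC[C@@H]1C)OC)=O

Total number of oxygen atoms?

3

The symbol for oxygen appears 3 times in the SMILES.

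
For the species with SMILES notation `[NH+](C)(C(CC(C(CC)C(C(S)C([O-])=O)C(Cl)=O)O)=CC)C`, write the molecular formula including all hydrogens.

C14H24ClNO4S

Heavy atoms from the SMILES: 14 C, 1 Cl, 1 N, 4 O, 1 S.
Implicit hydrogens by atom environment:
  5 × C: 1 H each → 5
  4 × C: 3 H each → 12
  3 × C: no H
  2 × C: 2 H each → 4
  2 × O: no H
  1 × Cl: no H
  1 × N (charge +1): 1 H
  1 × O: 1 H
  1 × O (charge -1): no H
  1 × S: 1 H
  Total hydrogens = 24.
Molecular formula: C14H24ClNO4S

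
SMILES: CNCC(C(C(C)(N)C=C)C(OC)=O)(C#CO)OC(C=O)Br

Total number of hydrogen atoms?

21

Hydrogens are implicit in SMILES; fill each atom to its normal valence:
  5 × C: no H
  4 × C: 1 H each → 4
  4 × O: no H
  3 × C: 3 H each → 9
  2 × C: 2 H each → 4
  1 × Br: no H
  1 × N: 2 H
  1 × N: 1 H
  1 × O: 1 H
  Total hydrogens = 21.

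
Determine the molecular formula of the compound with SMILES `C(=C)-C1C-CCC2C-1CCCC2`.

Heavy atoms from the SMILES: 12 C.
Implicit hydrogens by atom environment:
  8 × C: 2 H each → 16
  4 × C: 1 H each → 4
  Total hydrogens = 20.
Molecular formula: C12H20

C12H20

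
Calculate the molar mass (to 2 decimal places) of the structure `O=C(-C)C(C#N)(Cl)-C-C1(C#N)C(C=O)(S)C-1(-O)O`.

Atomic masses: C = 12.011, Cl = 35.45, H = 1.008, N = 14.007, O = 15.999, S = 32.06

288.70

Molecular formula: C10H9ClN2O4S.
M = 10×12.011 + 1×35.45 + 9×1.008 + 2×14.007 + 4×15.999 + 1×32.06 = 288.70 g/mol.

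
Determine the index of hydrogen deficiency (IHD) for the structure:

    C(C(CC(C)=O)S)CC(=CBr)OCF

2

Molecular formula from the SMILES: C9H14BrFO2S.
DoU = (2C + 2 + N − H − X)/2 = (2·9 + 2 + 0 − 14 − 2)/2 = 4/2 = 2.
(Structurally: 0 ring(s) + 2 π bond(s) = 2.)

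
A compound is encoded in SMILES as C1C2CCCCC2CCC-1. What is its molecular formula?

Heavy atoms from the SMILES: 10 C.
Implicit hydrogens by atom environment:
  8 × C: 2 H each → 16
  2 × C: 1 H each → 2
  Total hydrogens = 18.
Molecular formula: C10H18

C10H18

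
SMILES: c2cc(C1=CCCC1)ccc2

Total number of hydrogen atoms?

Hydrogens are implicit in SMILES; fill each atom to its normal valence:
  5 × C (aromatic): 1 H each → 5
  3 × C: 2 H each → 6
  1 × C: 1 H
  1 × C: no H
  1 × C (aromatic): no H
  Total hydrogens = 12.

12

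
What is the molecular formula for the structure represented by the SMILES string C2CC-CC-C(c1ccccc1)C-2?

C13H18

Heavy atoms from the SMILES: 13 C.
Implicit hydrogens by atom environment:
  6 × C: 2 H each → 12
  5 × C (aromatic): 1 H each → 5
  1 × C: 1 H
  1 × C (aromatic): no H
  Total hydrogens = 18.
Molecular formula: C13H18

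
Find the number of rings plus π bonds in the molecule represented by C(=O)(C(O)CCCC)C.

Molecular formula from the SMILES: C7H14O2.
DoU = (2C + 2 + N − H − X)/2 = (2·7 + 2 + 0 − 14 − 0)/2 = 2/2 = 1.
(Structurally: 0 ring(s) + 1 π bond(s) = 1.)

1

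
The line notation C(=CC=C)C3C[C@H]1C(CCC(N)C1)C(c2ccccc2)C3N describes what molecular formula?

C20H28N2

Heavy atoms from the SMILES: 20 C, 2 N.
Implicit hydrogens by atom environment:
  9 × C: 1 H each → 9
  5 × C: 2 H each → 10
  5 × C (aromatic): 1 H each → 5
  2 × N: 2 H each → 4
  1 × C (aromatic): no H
  Total hydrogens = 28.
Molecular formula: C20H28N2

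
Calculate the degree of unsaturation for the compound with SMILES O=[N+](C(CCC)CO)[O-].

Molecular formula from the SMILES: C5H11NO3.
DoU = (2C + 2 + N − H − X)/2 = (2·5 + 2 + 1 − 11 − 0)/2 = 2/2 = 1.
(Structurally: 0 ring(s) + 1 π bond(s) = 1.)

1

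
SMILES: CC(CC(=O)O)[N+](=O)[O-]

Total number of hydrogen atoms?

Hydrogens are implicit in SMILES; fill each atom to its normal valence:
  2 × O: no H
  1 × C: 3 H
  1 × C: 2 H
  1 × C: 1 H
  1 × C: no H
  1 × N (charge +1): no H
  1 × O: 1 H
  1 × O (charge -1): no H
  Total hydrogens = 7.

7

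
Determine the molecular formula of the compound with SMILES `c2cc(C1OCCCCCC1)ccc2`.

C13H18O

Heavy atoms from the SMILES: 13 C, 1 O.
Implicit hydrogens by atom environment:
  6 × C: 2 H each → 12
  5 × C (aromatic): 1 H each → 5
  1 × C: 1 H
  1 × C (aromatic): no H
  1 × O: no H
  Total hydrogens = 18.
Molecular formula: C13H18O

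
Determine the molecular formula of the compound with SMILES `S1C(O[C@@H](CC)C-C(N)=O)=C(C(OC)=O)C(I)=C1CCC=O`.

C14H18INO5S

Heavy atoms from the SMILES: 14 C, 1 I, 1 N, 5 O, 1 S.
Implicit hydrogens by atom environment:
  5 × O: no H
  4 × C: 2 H each → 8
  4 × C (aromatic): no H
  2 × C: 3 H each → 6
  2 × C: 1 H each → 2
  2 × C: no H
  1 × I: no H
  1 × N: 2 H
  1 × S (aromatic): no H
  Total hydrogens = 18.
Molecular formula: C14H18INO5S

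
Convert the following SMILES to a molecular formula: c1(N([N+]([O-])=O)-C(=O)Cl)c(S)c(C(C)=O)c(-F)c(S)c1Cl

Heavy atoms from the SMILES: 9 C, 2 Cl, 1 F, 2 N, 4 O, 2 S.
Implicit hydrogens by atom environment:
  6 × C (aromatic): no H
  3 × O: no H
  2 × C: no H
  2 × Cl: no H
  2 × S: 1 H each → 2
  1 × C: 3 H
  1 × F: no H
  1 × N: no H
  1 × N (charge +1): no H
  1 × O (charge -1): no H
  Total hydrogens = 5.
Molecular formula: C9H5Cl2FN2O4S2

C9H5Cl2FN2O4S2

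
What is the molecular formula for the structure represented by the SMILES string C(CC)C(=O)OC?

C5H10O2

Heavy atoms from the SMILES: 5 C, 2 O.
Implicit hydrogens by atom environment:
  2 × C: 3 H each → 6
  2 × C: 2 H each → 4
  2 × O: no H
  1 × C: no H
  Total hydrogens = 10.
Molecular formula: C5H10O2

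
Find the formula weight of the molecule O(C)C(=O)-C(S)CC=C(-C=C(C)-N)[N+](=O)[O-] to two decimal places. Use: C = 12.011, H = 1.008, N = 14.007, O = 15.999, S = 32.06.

246.28

Molecular formula: C9H14N2O4S.
M = 9×12.011 + 14×1.008 + 2×14.007 + 4×15.999 + 1×32.06 = 246.28 g/mol.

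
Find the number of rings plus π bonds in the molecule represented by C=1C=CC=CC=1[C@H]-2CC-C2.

5

Molecular formula from the SMILES: C10H12.
DoU = (2C + 2 + N − H − X)/2 = (2·10 + 2 + 0 − 12 − 0)/2 = 10/2 = 5.
(Structurally: 2 ring(s) + 3 π bond(s) = 5.)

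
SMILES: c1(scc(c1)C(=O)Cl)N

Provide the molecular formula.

Heavy atoms from the SMILES: 5 C, 1 Cl, 1 N, 1 O, 1 S.
Implicit hydrogens by atom environment:
  2 × C (aromatic): 1 H each → 2
  2 × C (aromatic): no H
  1 × C: no H
  1 × Cl: no H
  1 × N: 2 H
  1 × O: no H
  1 × S (aromatic): no H
  Total hydrogens = 4.
Molecular formula: C5H4ClNOS

C5H4ClNOS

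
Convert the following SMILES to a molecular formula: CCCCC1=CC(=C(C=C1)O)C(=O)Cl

Heavy atoms from the SMILES: 11 C, 1 Cl, 2 O.
Implicit hydrogens by atom environment:
  3 × C: 2 H each → 6
  3 × C (aromatic): 1 H each → 3
  3 × C (aromatic): no H
  1 × C: 3 H
  1 × C: no H
  1 × Cl: no H
  1 × O: 1 H
  1 × O: no H
  Total hydrogens = 13.
Molecular formula: C11H13ClO2

C11H13ClO2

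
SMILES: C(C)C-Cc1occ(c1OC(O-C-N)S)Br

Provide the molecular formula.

C10H16BrNO3S

Heavy atoms from the SMILES: 1 Br, 10 C, 1 N, 3 O, 1 S.
Implicit hydrogens by atom environment:
  4 × C: 2 H each → 8
  3 × C (aromatic): no H
  2 × O: no H
  1 × Br: no H
  1 × C: 3 H
  1 × C (aromatic): 1 H
  1 × C: 1 H
  1 × N: 2 H
  1 × O (aromatic): no H
  1 × S: 1 H
  Total hydrogens = 16.
Molecular formula: C10H16BrNO3S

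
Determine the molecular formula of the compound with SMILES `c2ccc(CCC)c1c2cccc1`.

C13H14

Heavy atoms from the SMILES: 13 C.
Implicit hydrogens by atom environment:
  7 × C (aromatic): 1 H each → 7
  3 × C (aromatic): no H
  2 × C: 2 H each → 4
  1 × C: 3 H
  Total hydrogens = 14.
Molecular formula: C13H14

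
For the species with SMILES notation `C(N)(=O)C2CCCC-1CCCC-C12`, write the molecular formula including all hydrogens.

Heavy atoms from the SMILES: 11 C, 1 N, 1 O.
Implicit hydrogens by atom environment:
  7 × C: 2 H each → 14
  3 × C: 1 H each → 3
  1 × C: no H
  1 × N: 2 H
  1 × O: no H
  Total hydrogens = 19.
Molecular formula: C11H19NO

C11H19NO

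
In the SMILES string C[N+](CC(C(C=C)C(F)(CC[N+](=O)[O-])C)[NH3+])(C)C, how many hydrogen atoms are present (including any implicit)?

26

Hydrogens are implicit in SMILES; fill each atom to its normal valence:
  4 × C: 3 H each → 12
  4 × C: 2 H each → 8
  3 × C: 1 H each → 3
  2 × N (charge +1): no H
  1 × C: no H
  1 × F: no H
  1 × N (charge +1): 3 H
  1 × O: no H
  1 × O (charge -1): no H
  Total hydrogens = 26.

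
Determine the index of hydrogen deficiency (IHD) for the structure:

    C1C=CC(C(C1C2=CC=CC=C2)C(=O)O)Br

Molecular formula from the SMILES: C13H13BrO2.
DoU = (2C + 2 + N − H − X)/2 = (2·13 + 2 + 0 − 13 − 1)/2 = 14/2 = 7.
(Structurally: 2 ring(s) + 5 π bond(s) = 7.)

7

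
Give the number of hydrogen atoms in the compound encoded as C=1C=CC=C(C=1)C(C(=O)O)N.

Hydrogens are implicit in SMILES; fill each atom to its normal valence:
  5 × C (aromatic): 1 H each → 5
  1 × C: 1 H
  1 × C: no H
  1 × C (aromatic): no H
  1 × N: 2 H
  1 × O: 1 H
  1 × O: no H
  Total hydrogens = 9.

9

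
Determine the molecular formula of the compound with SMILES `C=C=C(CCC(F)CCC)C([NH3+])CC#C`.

Heavy atoms from the SMILES: 13 C, 1 F, 1 N.
Implicit hydrogens by atom environment:
  6 × C: 2 H each → 12
  3 × C: 1 H each → 3
  3 × C: no H
  1 × C: 3 H
  1 × F: no H
  1 × N (charge +1): 3 H
  Total hydrogens = 21.
Net charge +1.
Molecular formula: C13H21FN+

C13H21FN+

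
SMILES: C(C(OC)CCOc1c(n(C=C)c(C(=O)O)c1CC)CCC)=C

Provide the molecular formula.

C18H27NO4

Heavy atoms from the SMILES: 18 C, 1 N, 4 O.
Implicit hydrogens by atom environment:
  7 × C: 2 H each → 14
  4 × C (aromatic): no H
  3 × C: 3 H each → 9
  3 × C: 1 H each → 3
  3 × O: no H
  1 × C: no H
  1 × N (aromatic): no H
  1 × O: 1 H
  Total hydrogens = 27.
Molecular formula: C18H27NO4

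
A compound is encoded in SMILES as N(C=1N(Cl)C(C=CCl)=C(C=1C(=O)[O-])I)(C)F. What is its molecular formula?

C8H5Cl2FIN2O2-

Heavy atoms from the SMILES: 8 C, 2 Cl, 1 F, 1 I, 2 N, 2 O.
Implicit hydrogens by atom environment:
  4 × C (aromatic): no H
  2 × C: 1 H each → 2
  2 × Cl: no H
  1 × C: 3 H
  1 × C: no H
  1 × F: no H
  1 × I: no H
  1 × N (aromatic): no H
  1 × N: no H
  1 × O: no H
  1 × O (charge -1): no H
  Total hydrogens = 5.
Net charge -1.
Molecular formula: C8H5Cl2FIN2O2-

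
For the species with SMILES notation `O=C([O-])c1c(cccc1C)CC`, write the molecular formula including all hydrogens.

Heavy atoms from the SMILES: 10 C, 2 O.
Implicit hydrogens by atom environment:
  3 × C (aromatic): 1 H each → 3
  3 × C (aromatic): no H
  2 × C: 3 H each → 6
  1 × C: 2 H
  1 × C: no H
  1 × O: no H
  1 × O (charge -1): no H
  Total hydrogens = 11.
Net charge -1.
Molecular formula: C10H11O2-

C10H11O2-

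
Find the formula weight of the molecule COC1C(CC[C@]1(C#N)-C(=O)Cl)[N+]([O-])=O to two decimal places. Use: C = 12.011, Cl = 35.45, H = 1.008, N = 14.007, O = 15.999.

232.62

Molecular formula: C8H9ClN2O4.
M = 8×12.011 + 1×35.45 + 9×1.008 + 2×14.007 + 4×15.999 = 232.62 g/mol.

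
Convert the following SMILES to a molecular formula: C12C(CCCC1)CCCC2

C10H18

Heavy atoms from the SMILES: 10 C.
Implicit hydrogens by atom environment:
  8 × C: 2 H each → 16
  2 × C: 1 H each → 2
  Total hydrogens = 18.
Molecular formula: C10H18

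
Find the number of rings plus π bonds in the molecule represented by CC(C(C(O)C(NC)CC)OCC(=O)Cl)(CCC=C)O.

2

Molecular formula from the SMILES: C14H26ClNO4.
DoU = (2C + 2 + N − H − X)/2 = (2·14 + 2 + 1 − 26 − 1)/2 = 4/2 = 2.
(Structurally: 0 ring(s) + 2 π bond(s) = 2.)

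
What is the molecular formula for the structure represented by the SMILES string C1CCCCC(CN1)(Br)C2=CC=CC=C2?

C13H18BrN

Heavy atoms from the SMILES: 1 Br, 13 C, 1 N.
Implicit hydrogens by atom environment:
  6 × C: 2 H each → 12
  5 × C (aromatic): 1 H each → 5
  1 × Br: no H
  1 × C: no H
  1 × C (aromatic): no H
  1 × N: 1 H
  Total hydrogens = 18.
Molecular formula: C13H18BrN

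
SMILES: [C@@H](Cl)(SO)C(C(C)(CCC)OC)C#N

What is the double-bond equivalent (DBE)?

Molecular formula from the SMILES: C9H16ClNO2S.
DoU = (2C + 2 + N − H − X)/2 = (2·9 + 2 + 1 − 16 − 1)/2 = 4/2 = 2.
(Structurally: 0 ring(s) + 2 π bond(s) = 2.)

2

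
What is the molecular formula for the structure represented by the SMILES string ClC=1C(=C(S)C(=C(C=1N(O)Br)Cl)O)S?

C6H4BrCl2NO2S2

Heavy atoms from the SMILES: 1 Br, 6 C, 2 Cl, 1 N, 2 O, 2 S.
Implicit hydrogens by atom environment:
  6 × C (aromatic): no H
  2 × Cl: no H
  2 × O: 1 H each → 2
  2 × S: 1 H each → 2
  1 × Br: no H
  1 × N: no H
  Total hydrogens = 4.
Molecular formula: C6H4BrCl2NO2S2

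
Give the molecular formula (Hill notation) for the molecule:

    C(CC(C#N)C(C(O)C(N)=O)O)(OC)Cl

C8H13ClN2O4

Heavy atoms from the SMILES: 8 C, 1 Cl, 2 N, 4 O.
Implicit hydrogens by atom environment:
  4 × C: 1 H each → 4
  2 × C: no H
  2 × O: 1 H each → 2
  2 × O: no H
  1 × C: 3 H
  1 × C: 2 H
  1 × Cl: no H
  1 × N: 2 H
  1 × N: no H
  Total hydrogens = 13.
Molecular formula: C8H13ClN2O4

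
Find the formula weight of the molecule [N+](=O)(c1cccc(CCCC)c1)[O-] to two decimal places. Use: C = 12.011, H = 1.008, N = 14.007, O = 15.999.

Molecular formula: C10H13NO2.
M = 10×12.011 + 13×1.008 + 1×14.007 + 2×15.999 = 179.22 g/mol.

179.22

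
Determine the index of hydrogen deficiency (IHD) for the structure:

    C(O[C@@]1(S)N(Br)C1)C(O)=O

2

Molecular formula from the SMILES: C4H6BrNO3S.
DoU = (2C + 2 + N − H − X)/2 = (2·4 + 2 + 1 − 6 − 1)/2 = 4/2 = 2.
(Structurally: 1 ring(s) + 1 π bond(s) = 2.)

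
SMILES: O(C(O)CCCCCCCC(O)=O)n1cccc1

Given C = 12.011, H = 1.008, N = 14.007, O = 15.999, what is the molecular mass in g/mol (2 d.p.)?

255.31

Molecular formula: C13H21NO4.
M = 13×12.011 + 21×1.008 + 1×14.007 + 4×15.999 = 255.31 g/mol.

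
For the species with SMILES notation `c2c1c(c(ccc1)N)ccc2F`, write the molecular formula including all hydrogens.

C10H8FN

Heavy atoms from the SMILES: 10 C, 1 F, 1 N.
Implicit hydrogens by atom environment:
  6 × C (aromatic): 1 H each → 6
  4 × C (aromatic): no H
  1 × F: no H
  1 × N: 2 H
  Total hydrogens = 8.
Molecular formula: C10H8FN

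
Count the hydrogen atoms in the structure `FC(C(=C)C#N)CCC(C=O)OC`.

Hydrogens are implicit in SMILES; fill each atom to its normal valence:
  3 × C: 2 H each → 6
  3 × C: 1 H each → 3
  2 × C: no H
  2 × O: no H
  1 × C: 3 H
  1 × F: no H
  1 × N: no H
  Total hydrogens = 12.

12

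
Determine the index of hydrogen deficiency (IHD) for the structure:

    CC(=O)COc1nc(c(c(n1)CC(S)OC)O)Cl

5

Molecular formula from the SMILES: C10H13ClN2O4S.
DoU = (2C + 2 + N − H − X)/2 = (2·10 + 2 + 2 − 13 − 1)/2 = 10/2 = 5.
(Structurally: 1 ring(s) + 4 π bond(s) = 5.)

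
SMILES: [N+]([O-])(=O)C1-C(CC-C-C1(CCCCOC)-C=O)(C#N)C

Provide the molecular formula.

C14H22N2O4

Heavy atoms from the SMILES: 14 C, 2 N, 4 O.
Implicit hydrogens by atom environment:
  7 × C: 2 H each → 14
  3 × C: no H
  3 × O: no H
  2 × C: 3 H each → 6
  2 × C: 1 H each → 2
  1 × N: no H
  1 × N (charge +1): no H
  1 × O (charge -1): no H
  Total hydrogens = 22.
Molecular formula: C14H22N2O4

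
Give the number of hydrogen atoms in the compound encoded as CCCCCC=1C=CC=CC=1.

16

Hydrogens are implicit in SMILES; fill each atom to its normal valence:
  5 × C (aromatic): 1 H each → 5
  4 × C: 2 H each → 8
  1 × C: 3 H
  1 × C (aromatic): no H
  Total hydrogens = 16.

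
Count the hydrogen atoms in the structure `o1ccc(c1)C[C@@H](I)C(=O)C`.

Hydrogens are implicit in SMILES; fill each atom to its normal valence:
  3 × C (aromatic): 1 H each → 3
  1 × C: 3 H
  1 × C: 2 H
  1 × C: 1 H
  1 × C (aromatic): no H
  1 × C: no H
  1 × I: no H
  1 × O (aromatic): no H
  1 × O: no H
  Total hydrogens = 9.

9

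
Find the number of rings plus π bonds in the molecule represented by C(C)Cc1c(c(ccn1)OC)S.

4

Molecular formula from the SMILES: C9H13NOS.
DoU = (2C + 2 + N − H − X)/2 = (2·9 + 2 + 1 − 13 − 0)/2 = 8/2 = 4.
(Structurally: 1 ring(s) + 3 π bond(s) = 4.)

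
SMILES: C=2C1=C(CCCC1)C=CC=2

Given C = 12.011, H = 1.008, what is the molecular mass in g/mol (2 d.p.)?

Molecular formula: C10H12.
M = 10×12.011 + 12×1.008 = 132.21 g/mol.

132.21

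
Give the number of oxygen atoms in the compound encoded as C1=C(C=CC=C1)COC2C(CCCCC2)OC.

2

The symbol for oxygen appears 2 times in the SMILES.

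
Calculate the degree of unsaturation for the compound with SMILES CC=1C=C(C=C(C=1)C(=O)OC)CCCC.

5

Molecular formula from the SMILES: C13H18O2.
DoU = (2C + 2 + N − H − X)/2 = (2·13 + 2 + 0 − 18 − 0)/2 = 10/2 = 5.
(Structurally: 1 ring(s) + 4 π bond(s) = 5.)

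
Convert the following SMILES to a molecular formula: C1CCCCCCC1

Heavy atoms from the SMILES: 8 C.
Implicit hydrogens by atom environment:
  8 × C: 2 H each → 16
  Total hydrogens = 16.
Molecular formula: C8H16

C8H16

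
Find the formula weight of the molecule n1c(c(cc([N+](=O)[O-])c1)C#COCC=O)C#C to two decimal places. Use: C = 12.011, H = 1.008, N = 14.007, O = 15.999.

Molecular formula: C11H6N2O4.
M = 11×12.011 + 6×1.008 + 2×14.007 + 4×15.999 = 230.18 g/mol.

230.18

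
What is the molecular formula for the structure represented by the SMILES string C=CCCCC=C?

C7H12

Heavy atoms from the SMILES: 7 C.
Implicit hydrogens by atom environment:
  5 × C: 2 H each → 10
  2 × C: 1 H each → 2
  Total hydrogens = 12.
Molecular formula: C7H12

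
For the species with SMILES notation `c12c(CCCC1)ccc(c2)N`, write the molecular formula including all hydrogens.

Heavy atoms from the SMILES: 10 C, 1 N.
Implicit hydrogens by atom environment:
  4 × C: 2 H each → 8
  3 × C (aromatic): 1 H each → 3
  3 × C (aromatic): no H
  1 × N: 2 H
  Total hydrogens = 13.
Molecular formula: C10H13N

C10H13N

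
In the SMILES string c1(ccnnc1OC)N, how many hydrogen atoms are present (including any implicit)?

7

Hydrogens are implicit in SMILES; fill each atom to its normal valence:
  2 × C (aromatic): 1 H each → 2
  2 × C (aromatic): no H
  2 × N (aromatic): no H
  1 × C: 3 H
  1 × N: 2 H
  1 × O: no H
  Total hydrogens = 7.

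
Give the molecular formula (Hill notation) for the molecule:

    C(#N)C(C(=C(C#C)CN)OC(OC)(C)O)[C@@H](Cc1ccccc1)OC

Heavy atoms from the SMILES: 19 C, 2 N, 4 O.
Implicit hydrogens by atom environment:
  5 × C (aromatic): 1 H each → 5
  5 × C: no H
  3 × C: 3 H each → 9
  3 × C: 1 H each → 3
  3 × O: no H
  2 × C: 2 H each → 4
  1 × C (aromatic): no H
  1 × N: 2 H
  1 × N: no H
  1 × O: 1 H
  Total hydrogens = 24.
Molecular formula: C19H24N2O4

C19H24N2O4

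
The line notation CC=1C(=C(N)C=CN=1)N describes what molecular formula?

Heavy atoms from the SMILES: 6 C, 3 N.
Implicit hydrogens by atom environment:
  3 × C (aromatic): no H
  2 × C (aromatic): 1 H each → 2
  2 × N: 2 H each → 4
  1 × C: 3 H
  1 × N (aromatic): no H
  Total hydrogens = 9.
Molecular formula: C6H9N3

C6H9N3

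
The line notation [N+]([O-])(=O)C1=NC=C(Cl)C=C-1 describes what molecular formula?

Heavy atoms from the SMILES: 5 C, 1 Cl, 2 N, 2 O.
Implicit hydrogens by atom environment:
  3 × C (aromatic): 1 H each → 3
  2 × C (aromatic): no H
  1 × Cl: no H
  1 × N (aromatic): no H
  1 × N (charge +1): no H
  1 × O: no H
  1 × O (charge -1): no H
  Total hydrogens = 3.
Molecular formula: C5H3ClN2O2

C5H3ClN2O2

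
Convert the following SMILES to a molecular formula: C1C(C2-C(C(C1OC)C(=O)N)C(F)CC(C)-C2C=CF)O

C15H23F2NO3

Heavy atoms from the SMILES: 15 C, 2 F, 1 N, 3 O.
Implicit hydrogens by atom environment:
  10 × C: 1 H each → 10
  2 × C: 3 H each → 6
  2 × C: 2 H each → 4
  2 × F: no H
  2 × O: no H
  1 × C: no H
  1 × N: 2 H
  1 × O: 1 H
  Total hydrogens = 23.
Molecular formula: C15H23F2NO3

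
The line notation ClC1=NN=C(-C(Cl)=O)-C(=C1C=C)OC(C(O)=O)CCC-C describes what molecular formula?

C13H14Cl2N2O4

Heavy atoms from the SMILES: 13 C, 2 Cl, 2 N, 4 O.
Implicit hydrogens by atom environment:
  4 × C: 2 H each → 8
  4 × C (aromatic): no H
  3 × O: no H
  2 × C: 1 H each → 2
  2 × C: no H
  2 × Cl: no H
  2 × N (aromatic): no H
  1 × C: 3 H
  1 × O: 1 H
  Total hydrogens = 14.
Molecular formula: C13H14Cl2N2O4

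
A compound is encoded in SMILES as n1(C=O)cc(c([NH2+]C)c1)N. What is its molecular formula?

Heavy atoms from the SMILES: 6 C, 3 N, 1 O.
Implicit hydrogens by atom environment:
  2 × C (aromatic): 1 H each → 2
  2 × C (aromatic): no H
  1 × C: 3 H
  1 × C: 1 H
  1 × N (charge +1): 2 H
  1 × N: 2 H
  1 × N (aromatic): no H
  1 × O: no H
  Total hydrogens = 10.
Net charge +1.
Molecular formula: C6H10N3O+

C6H10N3O+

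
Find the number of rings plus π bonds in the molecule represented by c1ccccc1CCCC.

Molecular formula from the SMILES: C10H14.
DoU = (2C + 2 + N − H − X)/2 = (2·10 + 2 + 0 − 14 − 0)/2 = 8/2 = 4.
(Structurally: 1 ring(s) + 3 π bond(s) = 4.)

4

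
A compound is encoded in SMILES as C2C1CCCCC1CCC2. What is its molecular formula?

Heavy atoms from the SMILES: 10 C.
Implicit hydrogens by atom environment:
  8 × C: 2 H each → 16
  2 × C: 1 H each → 2
  Total hydrogens = 18.
Molecular formula: C10H18

C10H18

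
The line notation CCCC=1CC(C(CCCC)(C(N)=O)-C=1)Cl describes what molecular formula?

Heavy atoms from the SMILES: 13 C, 1 Cl, 1 N, 1 O.
Implicit hydrogens by atom environment:
  6 × C: 2 H each → 12
  3 × C: no H
  2 × C: 3 H each → 6
  2 × C: 1 H each → 2
  1 × Cl: no H
  1 × N: 2 H
  1 × O: no H
  Total hydrogens = 22.
Molecular formula: C13H22ClNO

C13H22ClNO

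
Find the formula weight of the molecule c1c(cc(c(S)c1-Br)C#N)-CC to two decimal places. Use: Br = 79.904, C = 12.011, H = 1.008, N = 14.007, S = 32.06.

242.13

Molecular formula: C9H8BrNS.
M = 1×79.904 + 9×12.011 + 8×1.008 + 1×14.007 + 1×32.06 = 242.13 g/mol.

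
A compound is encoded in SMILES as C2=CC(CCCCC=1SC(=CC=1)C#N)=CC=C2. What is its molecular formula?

Heavy atoms from the SMILES: 15 C, 1 N, 1 S.
Implicit hydrogens by atom environment:
  7 × C (aromatic): 1 H each → 7
  4 × C: 2 H each → 8
  3 × C (aromatic): no H
  1 × C: no H
  1 × N: no H
  1 × S (aromatic): no H
  Total hydrogens = 15.
Molecular formula: C15H15NS

C15H15NS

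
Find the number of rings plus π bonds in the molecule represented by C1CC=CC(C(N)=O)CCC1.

Molecular formula from the SMILES: C9H15NO.
DoU = (2C + 2 + N − H − X)/2 = (2·9 + 2 + 1 − 15 − 0)/2 = 6/2 = 3.
(Structurally: 1 ring(s) + 2 π bond(s) = 3.)

3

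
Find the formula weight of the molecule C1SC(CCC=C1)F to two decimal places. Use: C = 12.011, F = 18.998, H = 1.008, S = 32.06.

132.20

Molecular formula: C6H9FS.
M = 6×12.011 + 1×18.998 + 9×1.008 + 1×32.06 = 132.20 g/mol.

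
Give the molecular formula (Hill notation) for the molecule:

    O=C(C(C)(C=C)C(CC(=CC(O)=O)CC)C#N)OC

Heavy atoms from the SMILES: 14 C, 1 N, 4 O.
Implicit hydrogens by atom environment:
  5 × C: no H
  3 × C: 3 H each → 9
  3 × C: 2 H each → 6
  3 × C: 1 H each → 3
  3 × O: no H
  1 × N: no H
  1 × O: 1 H
  Total hydrogens = 19.
Molecular formula: C14H19NO4

C14H19NO4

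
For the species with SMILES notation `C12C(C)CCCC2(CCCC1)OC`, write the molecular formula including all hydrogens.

Heavy atoms from the SMILES: 12 C, 1 O.
Implicit hydrogens by atom environment:
  7 × C: 2 H each → 14
  2 × C: 3 H each → 6
  2 × C: 1 H each → 2
  1 × C: no H
  1 × O: no H
  Total hydrogens = 22.
Molecular formula: C12H22O

C12H22O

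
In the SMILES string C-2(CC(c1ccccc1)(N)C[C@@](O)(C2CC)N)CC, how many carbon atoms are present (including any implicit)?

16

The symbol for carbon appears 16 times in the SMILES. Lowercase c denotes aromatic carbon and counts toward C.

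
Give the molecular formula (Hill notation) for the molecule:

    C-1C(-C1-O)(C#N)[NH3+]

C4H7N2O+

Heavy atoms from the SMILES: 4 C, 2 N, 1 O.
Implicit hydrogens by atom environment:
  2 × C: no H
  1 × C: 2 H
  1 × C: 1 H
  1 × N (charge +1): 3 H
  1 × N: no H
  1 × O: 1 H
  Total hydrogens = 7.
Net charge +1.
Molecular formula: C4H7N2O+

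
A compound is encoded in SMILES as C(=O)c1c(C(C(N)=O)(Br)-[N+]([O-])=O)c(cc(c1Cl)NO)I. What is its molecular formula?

Heavy atoms from the SMILES: 1 Br, 9 C, 1 Cl, 1 I, 3 N, 5 O.
Implicit hydrogens by atom environment:
  5 × C (aromatic): no H
  3 × O: no H
  2 × C: no H
  1 × Br: no H
  1 × C (aromatic): 1 H
  1 × C: 1 H
  1 × Cl: no H
  1 × I: no H
  1 × N: 2 H
  1 × N: 1 H
  1 × N (charge +1): no H
  1 × O: 1 H
  1 × O (charge -1): no H
  Total hydrogens = 6.
Molecular formula: C9H6BrClIN3O5

C9H6BrClIN3O5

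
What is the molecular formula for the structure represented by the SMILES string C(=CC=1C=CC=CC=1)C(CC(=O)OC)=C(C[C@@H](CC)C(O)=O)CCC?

Heavy atoms from the SMILES: 21 C, 4 O.
Implicit hydrogens by atom environment:
  5 × C: 2 H each → 10
  5 × C (aromatic): 1 H each → 5
  4 × C: no H
  3 × C: 3 H each → 9
  3 × C: 1 H each → 3
  3 × O: no H
  1 × C (aromatic): no H
  1 × O: 1 H
  Total hydrogens = 28.
Molecular formula: C21H28O4

C21H28O4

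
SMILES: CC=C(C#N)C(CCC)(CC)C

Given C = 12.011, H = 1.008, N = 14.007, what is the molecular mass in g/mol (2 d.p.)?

165.28

Molecular formula: C11H19N.
M = 11×12.011 + 19×1.008 + 1×14.007 = 165.28 g/mol.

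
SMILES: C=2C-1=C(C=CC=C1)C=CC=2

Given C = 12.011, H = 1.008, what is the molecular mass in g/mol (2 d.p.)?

Molecular formula: C10H8.
M = 10×12.011 + 8×1.008 = 128.17 g/mol.

128.17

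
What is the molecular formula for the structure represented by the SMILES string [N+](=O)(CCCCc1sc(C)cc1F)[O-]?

C9H12FNO2S

Heavy atoms from the SMILES: 9 C, 1 F, 1 N, 2 O, 1 S.
Implicit hydrogens by atom environment:
  4 × C: 2 H each → 8
  3 × C (aromatic): no H
  1 × C: 3 H
  1 × C (aromatic): 1 H
  1 × F: no H
  1 × N (charge +1): no H
  1 × O: no H
  1 × O (charge -1): no H
  1 × S (aromatic): no H
  Total hydrogens = 12.
Molecular formula: C9H12FNO2S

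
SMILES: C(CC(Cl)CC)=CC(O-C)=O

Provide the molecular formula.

Heavy atoms from the SMILES: 8 C, 1 Cl, 2 O.
Implicit hydrogens by atom environment:
  3 × C: 1 H each → 3
  2 × C: 3 H each → 6
  2 × C: 2 H each → 4
  2 × O: no H
  1 × C: no H
  1 × Cl: no H
  Total hydrogens = 13.
Molecular formula: C8H13ClO2

C8H13ClO2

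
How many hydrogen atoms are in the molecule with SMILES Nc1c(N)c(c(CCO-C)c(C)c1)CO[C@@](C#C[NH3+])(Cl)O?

Hydrogens are implicit in SMILES; fill each atom to its normal valence:
  5 × C (aromatic): no H
  3 × C: 2 H each → 6
  3 × C: no H
  2 × C: 3 H each → 6
  2 × N: 2 H each → 4
  2 × O: no H
  1 × C (aromatic): 1 H
  1 × Cl: no H
  1 × N (charge +1): 3 H
  1 × O: 1 H
  Total hydrogens = 21.

21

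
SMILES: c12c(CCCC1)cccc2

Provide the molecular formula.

C10H12

Heavy atoms from the SMILES: 10 C.
Implicit hydrogens by atom environment:
  4 × C: 2 H each → 8
  4 × C (aromatic): 1 H each → 4
  2 × C (aromatic): no H
  Total hydrogens = 12.
Molecular formula: C10H12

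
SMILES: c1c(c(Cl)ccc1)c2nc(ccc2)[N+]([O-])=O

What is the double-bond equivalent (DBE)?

9

Molecular formula from the SMILES: C11H7ClN2O2.
DoU = (2C + 2 + N − H − X)/2 = (2·11 + 2 + 2 − 7 − 1)/2 = 18/2 = 9.
(Structurally: 2 ring(s) + 7 π bond(s) = 9.)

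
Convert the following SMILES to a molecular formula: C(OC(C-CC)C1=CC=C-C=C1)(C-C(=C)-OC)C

C16H24O2

Heavy atoms from the SMILES: 16 C, 2 O.
Implicit hydrogens by atom environment:
  5 × C (aromatic): 1 H each → 5
  4 × C: 2 H each → 8
  3 × C: 3 H each → 9
  2 × C: 1 H each → 2
  2 × O: no H
  1 × C: no H
  1 × C (aromatic): no H
  Total hydrogens = 24.
Molecular formula: C16H24O2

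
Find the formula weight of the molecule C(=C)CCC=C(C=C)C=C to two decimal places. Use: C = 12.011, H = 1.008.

Molecular formula: C10H14.
M = 10×12.011 + 14×1.008 = 134.22 g/mol.

134.22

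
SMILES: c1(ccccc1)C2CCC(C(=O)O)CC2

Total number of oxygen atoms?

The symbol for oxygen appears 2 times in the SMILES.

2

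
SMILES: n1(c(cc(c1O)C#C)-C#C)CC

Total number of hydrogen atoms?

Hydrogens are implicit in SMILES; fill each atom to its normal valence:
  3 × C (aromatic): no H
  2 × C: 1 H each → 2
  2 × C: no H
  1 × C: 3 H
  1 × C: 2 H
  1 × C (aromatic): 1 H
  1 × N (aromatic): no H
  1 × O: 1 H
  Total hydrogens = 9.

9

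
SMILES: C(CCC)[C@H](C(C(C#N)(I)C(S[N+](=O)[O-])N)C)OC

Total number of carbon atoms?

11

The symbol for carbon appears 11 times in the SMILES.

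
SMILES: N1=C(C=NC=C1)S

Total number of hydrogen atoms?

4

Hydrogens are implicit in SMILES; fill each atom to its normal valence:
  3 × C (aromatic): 1 H each → 3
  2 × N (aromatic): no H
  1 × C (aromatic): no H
  1 × S: 1 H
  Total hydrogens = 4.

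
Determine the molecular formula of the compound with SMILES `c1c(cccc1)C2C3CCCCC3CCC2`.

Heavy atoms from the SMILES: 16 C.
Implicit hydrogens by atom environment:
  7 × C: 2 H each → 14
  5 × C (aromatic): 1 H each → 5
  3 × C: 1 H each → 3
  1 × C (aromatic): no H
  Total hydrogens = 22.
Molecular formula: C16H22

C16H22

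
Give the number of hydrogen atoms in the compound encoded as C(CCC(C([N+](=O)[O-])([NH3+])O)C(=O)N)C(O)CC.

Hydrogens are implicit in SMILES; fill each atom to its normal valence:
  4 × C: 2 H each → 8
  2 × C: 1 H each → 2
  2 × C: no H
  2 × O: 1 H each → 2
  2 × O: no H
  1 × C: 3 H
  1 × N (charge +1): 3 H
  1 × N: 2 H
  1 × N (charge +1): no H
  1 × O (charge -1): no H
  Total hydrogens = 20.

20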